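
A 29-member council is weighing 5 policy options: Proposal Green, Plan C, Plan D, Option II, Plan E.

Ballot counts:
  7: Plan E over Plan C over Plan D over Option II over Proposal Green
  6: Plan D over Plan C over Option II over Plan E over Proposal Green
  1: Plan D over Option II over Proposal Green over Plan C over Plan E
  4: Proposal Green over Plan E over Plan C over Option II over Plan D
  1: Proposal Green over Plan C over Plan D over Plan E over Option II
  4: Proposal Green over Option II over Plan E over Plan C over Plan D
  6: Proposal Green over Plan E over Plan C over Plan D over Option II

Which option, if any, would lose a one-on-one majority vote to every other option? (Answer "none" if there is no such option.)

Option II

Head-to-head results (29 council members):
Proposal Green vs Plan C: Proposal Green preferred on 1+4+1+4+6 = 16 ballots; Proposal Green wins 16–13.
Proposal Green vs Plan D: Proposal Green wins 15–14.
Proposal Green vs Option II: Proposal Green is ranked higher on 4+1+4+6 = 15 ballots, Option II on 14. Proposal Green wins 15–14.
Proposal Green vs Plan E: Proposal Green preferred on 1+4+1+4+6 = 16 ballots; Proposal Green wins 16–13.
Plan C vs Plan D: Plan C is ranked higher on 7+4+1+4+6 = 22 ballots, Plan D on 7. Plan C wins 22–7.
Plan C vs Option II: 7+6+4+1+6 = 24 for Plan C, 5 for Option II — Plan C by 24–5.
Plan C vs Plan E: Plan E wins 21–8.
Plan D vs Option II: Plan D is ranked higher on 7+6+1+1+6 = 21 ballots, Option II on 8. Plan D wins 21–8.
Plan D vs Plan E: 8 to 21, Plan E.
Option II–Plan E: Plan E 18–11.
Option II is beaten in every head-to-head and is the Condorcet loser.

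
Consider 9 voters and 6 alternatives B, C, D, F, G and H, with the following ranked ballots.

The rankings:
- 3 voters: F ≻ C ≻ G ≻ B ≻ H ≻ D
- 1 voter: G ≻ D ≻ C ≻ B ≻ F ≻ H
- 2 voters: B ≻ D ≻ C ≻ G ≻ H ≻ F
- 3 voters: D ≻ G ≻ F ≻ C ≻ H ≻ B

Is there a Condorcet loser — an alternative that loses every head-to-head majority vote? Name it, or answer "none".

Head-to-head results (9 voters):
B vs C: C, 7–2.
B vs D: B wins 5–4.
B vs F: B is ranked higher on 1+2 = 3 ballots, F on 6. F wins 6–3.
B vs G: B is ranked higher on 2 ballots, G on 7. G wins 7–2.
B vs H: B preferred on 3+1+2 = 6 ballots; B wins 6–3.
C vs D: 3 to 6, D.
C vs F: 3 to 6, F.
C vs G: C preferred on 3+2 = 5 ballots; C wins 5–4.
C vs H: 3+1+2+3 = 9 for C, 0 for H — C by 9–0.
D vs F: D is ranked higher on 1+2+3 = 6 ballots, F on 3. D wins 6–3.
D vs G: 2+3 = 5 for D, 4 for G — D by 5–4.
D vs H: D, 6–3.
F vs G: F is ranked higher on 3 ballots, G on 6. G wins 6–3.
F vs H: 7 to 2, F.
G–H: G 9–0.
H loses to every other alternative — it is the Condorcet loser.

H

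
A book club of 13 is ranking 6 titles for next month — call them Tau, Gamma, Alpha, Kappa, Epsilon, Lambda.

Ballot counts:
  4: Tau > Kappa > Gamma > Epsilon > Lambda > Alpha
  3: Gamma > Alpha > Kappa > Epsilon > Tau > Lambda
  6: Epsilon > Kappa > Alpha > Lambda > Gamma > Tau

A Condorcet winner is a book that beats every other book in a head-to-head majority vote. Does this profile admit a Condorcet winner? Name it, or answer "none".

Kappa

Pairwise majorities:
Tau vs Gamma: 4 to 9, Gamma.
Tau vs Alpha: Alpha wins 9–4.
Tau vs Kappa: Kappa, 9–4.
Tau vs Epsilon: Epsilon wins 9–4.
Tau vs Lambda: Tau wins 7–6.
Gamma vs Alpha: Gamma, 7–6.
Gamma vs Kappa: Gamma preferred on 3 ballots; Kappa wins 10–3.
Gamma–Epsilon: Gamma 7–6.
Gamma vs Lambda: Gamma wins 7–6.
Alpha vs Kappa: Alpha preferred on 3 ballots; Kappa wins 10–3.
Alpha vs Epsilon: Epsilon wins 10–3.
Alpha vs Lambda: Alpha is ranked higher on 3+6 = 9 ballots, Lambda on 4. Alpha wins 9–4.
Kappa vs Epsilon: Kappa, 7–6.
Kappa vs Lambda: Kappa, 13–0.
Epsilon vs Lambda: Epsilon, 13–0.
Kappa wins every pairwise contest, so Kappa is the Condorcet winner.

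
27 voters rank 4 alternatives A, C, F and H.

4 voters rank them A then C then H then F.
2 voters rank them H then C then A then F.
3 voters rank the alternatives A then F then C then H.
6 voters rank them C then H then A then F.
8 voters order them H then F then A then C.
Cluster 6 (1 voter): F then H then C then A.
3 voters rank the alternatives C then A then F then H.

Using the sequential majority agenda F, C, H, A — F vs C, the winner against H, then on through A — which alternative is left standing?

Round 1: F vs C — 12–15, C advances.
Round 2: C vs H — 16–11, C advances.
Round 3: C vs A — 12–15, A advances.
The agenda winner is A.

A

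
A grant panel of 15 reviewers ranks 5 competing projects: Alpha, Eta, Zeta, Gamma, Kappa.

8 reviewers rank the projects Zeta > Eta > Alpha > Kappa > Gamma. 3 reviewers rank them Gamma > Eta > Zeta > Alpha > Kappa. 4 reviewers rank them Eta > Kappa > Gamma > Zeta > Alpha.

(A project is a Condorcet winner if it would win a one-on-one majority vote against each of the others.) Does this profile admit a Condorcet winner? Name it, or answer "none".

Zeta

Check each pair by majority over 15 ballots:
Alpha vs Eta: Alpha preferred on 0 ballots; Eta wins 15–0.
Alpha vs Zeta: 0 for Alpha, 15 for Zeta — Zeta by 15–0.
Alpha vs Gamma: Alpha preferred on 8 ballots; Alpha wins 8–7.
Alpha vs Kappa: 11 to 4, Alpha.
Eta vs Zeta: 7 to 8, Zeta.
Eta vs Gamma: Eta preferred on 8+4 = 12 ballots; Eta wins 12–3.
Eta vs Kappa: Eta preferred on 8+3+4 = 15 ballots; Eta wins 15–0.
Zeta vs Gamma: Zeta is ranked higher on 8 ballots, Gamma on 7. Zeta wins 8–7.
Zeta vs Kappa: 8+3 = 11 for Zeta, 4 for Kappa — Zeta by 11–4.
Gamma vs Kappa: 3 to 12, Kappa.
Zeta beats each of Alpha, Eta, Gamma, Kappa — Zeta is the Condorcet winner.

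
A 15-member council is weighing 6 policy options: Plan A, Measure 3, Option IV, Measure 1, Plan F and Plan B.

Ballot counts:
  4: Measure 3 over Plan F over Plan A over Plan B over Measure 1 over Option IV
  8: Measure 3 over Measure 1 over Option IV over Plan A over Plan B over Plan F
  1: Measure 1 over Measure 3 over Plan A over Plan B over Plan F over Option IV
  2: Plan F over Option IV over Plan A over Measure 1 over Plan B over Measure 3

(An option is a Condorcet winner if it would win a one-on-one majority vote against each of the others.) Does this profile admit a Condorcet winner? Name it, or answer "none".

Pairwise majorities:
Plan A vs Measure 3: Measure 3 wins 13–2.
Plan A–Option IV: Option IV 10–5.
Plan A–Measure 1: Measure 1 9–6.
Plan A vs Plan F: Plan A wins 9–6.
Plan A–Plan B: Plan A 15–0.
Measure 3 vs Option IV: Measure 3 wins 13–2.
Measure 3 vs Measure 1: Measure 3 wins 12–3.
Measure 3 vs Plan F: Measure 3 wins 13–2.
Measure 3 vs Plan B: Measure 3, 13–2.
Option IV–Measure 1: Measure 1 13–2.
Option IV–Plan F: Option IV 8–7.
Option IV vs Plan B: Option IV wins 10–5.
Measure 1 vs Plan F: Measure 1, 9–6.
Measure 1 vs Plan B: Measure 1, 11–4.
Plan F vs Plan B: Plan B wins 9–6.
Only Measure 3 has no losses; Measure 3 is the Condorcet winner.

Measure 3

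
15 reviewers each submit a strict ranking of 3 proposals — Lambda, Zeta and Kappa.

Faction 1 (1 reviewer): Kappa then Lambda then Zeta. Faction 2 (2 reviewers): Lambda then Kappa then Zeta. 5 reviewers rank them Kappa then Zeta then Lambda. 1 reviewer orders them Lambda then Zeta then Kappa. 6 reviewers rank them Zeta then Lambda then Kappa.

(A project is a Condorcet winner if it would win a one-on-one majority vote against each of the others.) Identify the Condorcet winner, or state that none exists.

none

Head-to-head results (15 reviewers):
Lambda vs Zeta: 1+2+1 = 4 for Lambda, 11 for Zeta — Zeta by 11–4.
Lambda vs Kappa: 2+1+6 = 9 for Lambda, 6 for Kappa — Lambda by 9–6.
Zeta vs Kappa: 7 to 8, Kappa.
Each project drops at least one matchup (Lambda loses to Zeta; Zeta loses to Kappa; Kappa loses to Lambda); the cycle Lambda beats Kappa beats Zeta beats Lambda rules out a Condorcet winner.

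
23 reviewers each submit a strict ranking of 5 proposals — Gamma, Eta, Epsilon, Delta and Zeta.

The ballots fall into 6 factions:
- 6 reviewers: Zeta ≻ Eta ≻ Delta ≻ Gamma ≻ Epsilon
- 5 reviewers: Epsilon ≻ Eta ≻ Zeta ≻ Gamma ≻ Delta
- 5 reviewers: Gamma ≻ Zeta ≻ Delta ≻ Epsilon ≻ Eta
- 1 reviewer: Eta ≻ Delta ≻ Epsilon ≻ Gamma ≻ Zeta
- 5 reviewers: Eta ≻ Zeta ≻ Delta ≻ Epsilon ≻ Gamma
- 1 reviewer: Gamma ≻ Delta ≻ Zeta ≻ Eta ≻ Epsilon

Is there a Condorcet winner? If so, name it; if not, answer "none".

Zeta

Head-to-head results (23 reviewers):
Gamma–Eta: Eta 17–6.
Gamma vs Epsilon: 6+5+1 = 12 for Gamma, 11 for Epsilon — Gamma by 12–11.
Gamma–Delta: Delta 12–11.
Gamma vs Zeta: Zeta, 16–7.
Eta vs Epsilon: 13 to 10, Eta.
Eta vs Delta: 6+5+1+5 = 17 for Eta, 6 for Delta — Eta by 17–6.
Eta vs Zeta: Zeta, 12–11.
Epsilon vs Delta: 5 to 18, Delta.
Epsilon vs Zeta: 6 to 17, Zeta.
Delta vs Zeta: Zeta, 21–2.
Zeta defeats every rival head-to-head and is the Condorcet winner.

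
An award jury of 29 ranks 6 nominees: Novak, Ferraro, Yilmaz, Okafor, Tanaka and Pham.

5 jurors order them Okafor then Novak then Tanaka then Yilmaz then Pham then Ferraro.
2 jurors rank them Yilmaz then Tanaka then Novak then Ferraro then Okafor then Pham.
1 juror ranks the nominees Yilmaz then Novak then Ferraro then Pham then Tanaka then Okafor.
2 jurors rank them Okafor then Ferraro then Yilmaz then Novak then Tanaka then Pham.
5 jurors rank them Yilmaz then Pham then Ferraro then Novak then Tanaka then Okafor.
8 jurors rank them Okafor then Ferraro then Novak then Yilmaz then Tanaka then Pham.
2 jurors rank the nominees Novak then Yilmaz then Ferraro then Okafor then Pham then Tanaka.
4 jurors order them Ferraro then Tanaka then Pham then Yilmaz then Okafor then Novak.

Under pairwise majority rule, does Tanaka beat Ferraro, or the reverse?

Ballots ranking Tanaka above Ferraro: 5 + 2 = 7.
Ballots ranking Ferraro above Tanaka: 29 − 7 = 22.
Ferraro wins the head-to-head 22–7.

Ferraro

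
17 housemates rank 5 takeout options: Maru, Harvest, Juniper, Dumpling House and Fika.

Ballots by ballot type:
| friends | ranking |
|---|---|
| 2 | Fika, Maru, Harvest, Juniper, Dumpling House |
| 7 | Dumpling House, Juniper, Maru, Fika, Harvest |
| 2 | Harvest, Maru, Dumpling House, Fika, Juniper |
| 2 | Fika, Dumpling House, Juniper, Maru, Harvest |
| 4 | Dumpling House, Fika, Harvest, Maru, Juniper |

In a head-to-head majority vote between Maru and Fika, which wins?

Ballots ranking Maru above Fika: 7 + 2 = 9.
Ballots ranking Fika above Maru: 17 − 9 = 8.
Maru wins the head-to-head 9–8.

Maru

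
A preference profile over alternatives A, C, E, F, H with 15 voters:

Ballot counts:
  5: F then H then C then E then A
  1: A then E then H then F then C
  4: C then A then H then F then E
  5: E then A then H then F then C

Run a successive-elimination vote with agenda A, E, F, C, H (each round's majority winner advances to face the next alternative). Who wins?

H

Round 1: A vs E — 5–10, E advances.
Round 2: E vs F — 6–9, F advances.
Round 3: F vs C — 11–4, F advances.
Round 4: F vs H — 5–10, H advances.
The agenda winner is H.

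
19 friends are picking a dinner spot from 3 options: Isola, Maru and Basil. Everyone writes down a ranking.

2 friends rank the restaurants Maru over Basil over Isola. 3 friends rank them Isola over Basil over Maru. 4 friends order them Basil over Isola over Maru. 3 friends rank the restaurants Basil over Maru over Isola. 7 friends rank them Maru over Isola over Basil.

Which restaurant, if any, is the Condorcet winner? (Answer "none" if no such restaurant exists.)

none

Head-to-head results (19 friends):
Isola vs Maru: Isola is ranked higher on 3+4 = 7 ballots, Maru on 12. Maru wins 12–7.
Isola vs Basil: 10 to 9, Isola.
Maru vs Basil: Basil, 10–9.
Every restaurant loses at least once (Isola loses to Maru; Maru loses to Basil; Basil loses to Isola). The majority relation contains the cycle Isola > Basil > Maru > Isola, so there is no Condorcet winner.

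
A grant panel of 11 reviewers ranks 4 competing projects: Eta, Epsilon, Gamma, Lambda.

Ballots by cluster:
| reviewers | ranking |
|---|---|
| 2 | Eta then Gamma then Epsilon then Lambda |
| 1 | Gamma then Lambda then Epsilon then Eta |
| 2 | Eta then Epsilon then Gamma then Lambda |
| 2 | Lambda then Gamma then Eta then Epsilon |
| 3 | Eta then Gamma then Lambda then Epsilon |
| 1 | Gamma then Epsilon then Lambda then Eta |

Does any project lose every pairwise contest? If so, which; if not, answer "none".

Epsilon

Pairwise majorities:
Eta vs Epsilon: Eta wins 9–2.
Eta vs Gamma: Eta wins 7–4.
Eta–Lambda: Eta 7–4.
Epsilon vs Gamma: 2 for Epsilon, 9 for Gamma — Gamma by 9–2.
Epsilon vs Lambda: Lambda wins 6–5.
Gamma vs Lambda: Gamma preferred on 2+1+2+3+1 = 9 ballots; Gamma wins 9–2.
Epsilon loses to every other project — it is the Condorcet loser.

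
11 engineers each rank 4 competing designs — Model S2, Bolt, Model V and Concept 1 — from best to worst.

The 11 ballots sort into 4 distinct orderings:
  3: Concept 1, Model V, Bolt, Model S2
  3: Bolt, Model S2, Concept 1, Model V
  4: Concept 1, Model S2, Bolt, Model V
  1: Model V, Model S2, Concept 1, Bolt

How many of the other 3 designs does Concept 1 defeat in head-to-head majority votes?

3

Concept 1 against each rival (11 engineers):
Concept 1 vs Model S2: 3+4 = 7 for Concept 1, 4 for Model S2 — Concept 1 by 7–4.
Concept 1 vs Bolt: 3+4+1 = 8 for Concept 1, 3 for Bolt — Concept 1 by 8–3.
Concept 1 vs Model V: 3+3+4 = 10 for Concept 1, 1 for Model V — Concept 1 by 10–1.
Concept 1 beats Model S2, Bolt, Model V — 3 pairwise wins.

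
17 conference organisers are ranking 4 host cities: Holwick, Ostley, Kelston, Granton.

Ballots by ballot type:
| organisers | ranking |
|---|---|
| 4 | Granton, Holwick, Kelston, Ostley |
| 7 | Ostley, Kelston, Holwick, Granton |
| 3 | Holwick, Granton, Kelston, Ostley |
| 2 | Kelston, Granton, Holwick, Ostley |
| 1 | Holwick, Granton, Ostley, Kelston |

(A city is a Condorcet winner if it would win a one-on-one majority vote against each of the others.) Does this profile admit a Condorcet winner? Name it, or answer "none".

Head-to-head results (17 organisers):
Holwick vs Ostley: Holwick preferred on 4+3+2+1 = 10 ballots; Holwick wins 10–7.
Holwick vs Kelston: 4+3+1 = 8 for Holwick, 9 for Kelston — Kelston by 9–8.
Holwick vs Granton: 7+3+1 = 11 for Holwick, 6 for Granton — Holwick by 11–6.
Ostley vs Kelston: Ostley is ranked higher on 7+1 = 8 ballots, Kelston on 9. Kelston wins 9–8.
Ostley vs Granton: Ostley preferred on 7 ballots; Granton wins 10–7.
Kelston vs Granton: Kelston preferred on 7+2 = 9 ballots; Kelston wins 9–8.
Kelston beats each of Holwick, Ostley, Granton — Kelston is the Condorcet winner.

Kelston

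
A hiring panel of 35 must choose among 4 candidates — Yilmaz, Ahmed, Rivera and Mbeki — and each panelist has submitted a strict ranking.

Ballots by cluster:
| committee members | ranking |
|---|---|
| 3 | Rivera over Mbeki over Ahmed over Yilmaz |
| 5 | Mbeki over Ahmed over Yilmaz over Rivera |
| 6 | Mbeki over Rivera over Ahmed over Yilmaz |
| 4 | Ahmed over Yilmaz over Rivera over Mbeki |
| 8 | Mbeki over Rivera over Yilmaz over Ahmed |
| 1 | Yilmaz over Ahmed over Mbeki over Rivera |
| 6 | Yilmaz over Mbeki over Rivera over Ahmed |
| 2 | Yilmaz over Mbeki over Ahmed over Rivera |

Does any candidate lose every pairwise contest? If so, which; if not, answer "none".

Pairwise majorities:
Yilmaz–Ahmed: Ahmed 18–17.
Yilmaz vs Rivera: 5+4+1+6+2 = 18 for Yilmaz, 17 for Rivera — Yilmaz by 18–17.
Yilmaz vs Mbeki: Yilmaz preferred on 4+1+6+2 = 13 ballots; Mbeki wins 22–13.
Ahmed vs Rivera: Rivera, 23–12.
Ahmed vs Mbeki: 5 to 30, Mbeki.
Rivera vs Mbeki: 3+4 = 7 for Rivera, 28 for Mbeki — Mbeki by 28–7.
No candidate is winless: Yilmaz beats Rivera; Ahmed beats Yilmaz; Rivera beats Ahmed; Mbeki beats Yilmaz. There is no Condorcet loser.

none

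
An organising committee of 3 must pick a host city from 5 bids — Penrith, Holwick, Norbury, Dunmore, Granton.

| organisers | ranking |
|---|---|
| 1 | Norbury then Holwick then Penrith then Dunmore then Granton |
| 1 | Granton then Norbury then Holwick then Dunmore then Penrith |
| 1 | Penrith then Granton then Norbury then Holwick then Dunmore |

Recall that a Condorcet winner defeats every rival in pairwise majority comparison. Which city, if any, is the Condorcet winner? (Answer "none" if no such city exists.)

Head-to-head results (3 organisers):
Penrith–Holwick: Holwick 2–1.
Penrith vs Norbury: Penrith is ranked higher on 1 ballot, Norbury on 2. Norbury wins 2–1.
Penrith vs Dunmore: 1+1 = 2 for Penrith, 1 for Dunmore — Penrith by 2–1.
Penrith vs Granton: Penrith preferred on 1+1 = 2 ballots; Penrith wins 2–1.
Holwick–Norbury: Norbury 3–0.
Holwick vs Dunmore: Holwick wins 3–0.
Holwick vs Granton: 1 to 2, Granton.
Norbury vs Dunmore: Norbury wins 3–0.
Norbury vs Granton: Granton, 2–1.
Dunmore vs Granton: Dunmore is ranked higher on 1 ballot, Granton on 2. Granton wins 2–1.
No city is unbeaten: Penrith loses to Holwick; Holwick loses to Norbury; Norbury loses to Granton; Dunmore loses to Penrith; Granton loses to Penrith. In particular Penrith beats Granton beats Holwick beats Penrith is a majority cycle — no Condorcet winner exists.

none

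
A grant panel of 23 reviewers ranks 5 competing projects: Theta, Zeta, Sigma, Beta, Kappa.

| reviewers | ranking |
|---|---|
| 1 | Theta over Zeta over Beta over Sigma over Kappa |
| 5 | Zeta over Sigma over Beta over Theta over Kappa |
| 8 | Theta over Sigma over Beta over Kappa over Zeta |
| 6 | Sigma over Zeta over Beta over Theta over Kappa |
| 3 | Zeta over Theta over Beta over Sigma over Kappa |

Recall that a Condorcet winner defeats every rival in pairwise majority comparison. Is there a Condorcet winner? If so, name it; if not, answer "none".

none

Head-to-head results (23 reviewers):
Theta vs Zeta: Zeta wins 14–9.
Theta vs Sigma: Theta wins 12–11.
Theta vs Beta: Theta wins 12–11.
Theta vs Kappa: Theta wins 23–0.
Zeta–Sigma: Sigma 14–9.
Zeta–Beta: Zeta 15–8.
Zeta vs Kappa: Zeta wins 15–8.
Sigma vs Beta: Sigma, 19–4.
Sigma vs Kappa: Sigma, 23–0.
Beta vs Kappa: Beta wins 23–0.
No project is unbeaten: Theta loses to Zeta; Zeta loses to Sigma; Sigma loses to Theta; Beta loses to Theta; Kappa loses to Theta. In particular Theta beats Sigma beats Zeta beats Theta is a majority cycle — no Condorcet winner exists.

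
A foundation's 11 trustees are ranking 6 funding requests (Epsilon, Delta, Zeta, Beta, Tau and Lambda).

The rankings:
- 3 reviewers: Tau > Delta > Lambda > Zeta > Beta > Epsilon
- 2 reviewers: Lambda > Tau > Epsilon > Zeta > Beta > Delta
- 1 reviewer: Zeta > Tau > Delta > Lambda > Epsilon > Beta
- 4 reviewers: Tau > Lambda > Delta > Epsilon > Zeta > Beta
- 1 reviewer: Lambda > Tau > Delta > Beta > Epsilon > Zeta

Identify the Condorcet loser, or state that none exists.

Beta

Head-to-head results (11 reviewers):
Epsilon vs Delta: 2 for Epsilon, 9 for Delta — Delta by 9–2.
Epsilon vs Zeta: 2+4+1 = 7 for Epsilon, 4 for Zeta — Epsilon by 7–4.
Epsilon vs Beta: 2+1+4 = 7 for Epsilon, 4 for Beta — Epsilon by 7–4.
Epsilon vs Tau: Epsilon preferred on 0 ballots; Tau wins 11–0.
Epsilon vs Lambda: Lambda, 11–0.
Delta vs Zeta: 8 to 3, Delta.
Delta vs Beta: 9 to 2, Delta.
Delta vs Tau: Delta is ranked higher on 0 ballots, Tau on 11. Tau wins 11–0.
Delta vs Lambda: Lambda, 7–4.
Zeta vs Beta: Zeta wins 10–1.
Zeta vs Tau: Tau wins 10–1.
Zeta vs Lambda: Zeta preferred on 1 ballot; Lambda wins 10–1.
Beta vs Tau: Beta is ranked higher on 0 ballots, Tau on 11. Tau wins 11–0.
Beta vs Lambda: 0 to 11, Lambda.
Tau vs Lambda: Tau, 8–3.
Only Beta has no wins; Beta is the Condorcet loser.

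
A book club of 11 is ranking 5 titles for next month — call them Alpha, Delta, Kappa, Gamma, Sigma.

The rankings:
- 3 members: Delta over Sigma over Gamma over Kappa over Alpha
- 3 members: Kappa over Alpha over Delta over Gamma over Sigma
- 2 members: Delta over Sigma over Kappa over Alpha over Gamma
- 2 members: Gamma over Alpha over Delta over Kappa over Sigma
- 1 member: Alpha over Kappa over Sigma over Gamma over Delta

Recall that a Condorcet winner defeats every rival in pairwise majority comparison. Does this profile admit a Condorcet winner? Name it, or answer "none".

none

Check each pair by majority over 11 ballots:
Alpha vs Delta: Alpha, 6–5.
Alpha–Kappa: Kappa 8–3.
Alpha–Gamma: Alpha 6–5.
Alpha vs Sigma: Alpha, 6–5.
Delta vs Kappa: Delta wins 7–4.
Delta vs Gamma: Delta, 8–3.
Delta–Sigma: Delta 10–1.
Kappa vs Gamma: Kappa wins 6–5.
Kappa vs Sigma: Kappa, 6–5.
Gamma vs Sigma: Sigma, 6–5.
Each book drops at least one matchup (Alpha loses to Kappa; Delta loses to Alpha; Kappa loses to Delta; Gamma loses to Alpha; Sigma loses to Alpha); the cycle Alpha beats Delta beats Kappa beats Alpha rules out a Condorcet winner.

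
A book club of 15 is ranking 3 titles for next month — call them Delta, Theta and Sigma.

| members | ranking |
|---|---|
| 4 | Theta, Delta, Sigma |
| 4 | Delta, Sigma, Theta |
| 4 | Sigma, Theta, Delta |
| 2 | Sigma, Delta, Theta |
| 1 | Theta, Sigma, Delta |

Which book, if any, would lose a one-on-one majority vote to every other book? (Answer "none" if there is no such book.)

none

Head-to-head results (15 members):
Delta vs Theta: 4+2 = 6 for Delta, 9 for Theta — Theta by 9–6.
Delta vs Sigma: Delta preferred on 4+4 = 8 ballots; Delta wins 8–7.
Theta vs Sigma: Theta is ranked higher on 4+1 = 5 ballots, Sigma on 10. Sigma wins 10–5.
No book is winless: Delta beats Sigma; Theta beats Delta; Sigma beats Theta. There is no Condorcet loser.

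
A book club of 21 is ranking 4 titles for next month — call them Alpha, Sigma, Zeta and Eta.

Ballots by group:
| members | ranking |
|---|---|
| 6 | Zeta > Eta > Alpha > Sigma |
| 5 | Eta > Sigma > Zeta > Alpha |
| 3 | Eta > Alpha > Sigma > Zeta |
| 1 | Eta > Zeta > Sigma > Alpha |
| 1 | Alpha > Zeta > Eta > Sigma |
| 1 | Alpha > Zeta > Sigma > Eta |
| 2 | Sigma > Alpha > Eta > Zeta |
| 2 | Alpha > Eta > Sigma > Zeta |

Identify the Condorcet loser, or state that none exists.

Head-to-head results (21 members):
Alpha vs Sigma: Alpha wins 13–8.
Alpha vs Zeta: Alpha is ranked higher on 3+1+1+2+2 = 9 ballots, Zeta on 12. Zeta wins 12–9.
Alpha vs Eta: Eta wins 15–6.
Sigma vs Zeta: Sigma, 12–9.
Sigma vs Eta: Eta wins 18–3.
Zeta vs Eta: 6+1+1 = 8 for Zeta, 13 for Eta — Eta by 13–8.
Each book has at least one pairwise win (Alpha beats Sigma; Sigma beats Zeta; Zeta beats Alpha; Eta beats Alpha) — no Condorcet loser.

none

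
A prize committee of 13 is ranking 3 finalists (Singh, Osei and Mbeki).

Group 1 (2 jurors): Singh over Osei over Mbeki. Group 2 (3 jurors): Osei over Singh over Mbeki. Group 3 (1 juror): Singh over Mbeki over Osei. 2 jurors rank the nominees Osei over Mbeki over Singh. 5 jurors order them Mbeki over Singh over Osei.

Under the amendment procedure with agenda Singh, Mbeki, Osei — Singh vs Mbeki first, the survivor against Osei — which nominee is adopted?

Osei

Round 1: Singh vs Mbeki — 6–7, Mbeki advances.
Round 2: Mbeki vs Osei — 6–7, Osei advances.
The agenda winner is Osei.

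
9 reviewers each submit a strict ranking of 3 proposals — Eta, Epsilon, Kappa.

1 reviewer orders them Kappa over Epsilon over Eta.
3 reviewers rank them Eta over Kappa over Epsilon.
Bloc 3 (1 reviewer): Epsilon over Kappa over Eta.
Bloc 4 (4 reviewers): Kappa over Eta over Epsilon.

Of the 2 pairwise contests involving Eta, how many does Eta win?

1

Eta against each rival (9 reviewers):
Eta vs Epsilon: Eta wins 7–2.
Eta vs Kappa: Eta is ranked higher on 3 ballots, Kappa on 6. Kappa wins 6–3.
Eta beats Epsilon; loses to Kappa — 1 pairwise win.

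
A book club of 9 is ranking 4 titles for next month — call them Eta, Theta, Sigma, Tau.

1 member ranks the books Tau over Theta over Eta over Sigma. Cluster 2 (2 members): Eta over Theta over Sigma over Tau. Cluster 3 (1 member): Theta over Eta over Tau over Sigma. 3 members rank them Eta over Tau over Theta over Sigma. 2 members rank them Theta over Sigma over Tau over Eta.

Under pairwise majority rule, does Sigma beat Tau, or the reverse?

Ballots ranking Sigma above Tau: 2 + 2 = 4.
Ballots ranking Tau above Sigma: 9 − 4 = 5.
Tau wins the head-to-head 5–4.

Tau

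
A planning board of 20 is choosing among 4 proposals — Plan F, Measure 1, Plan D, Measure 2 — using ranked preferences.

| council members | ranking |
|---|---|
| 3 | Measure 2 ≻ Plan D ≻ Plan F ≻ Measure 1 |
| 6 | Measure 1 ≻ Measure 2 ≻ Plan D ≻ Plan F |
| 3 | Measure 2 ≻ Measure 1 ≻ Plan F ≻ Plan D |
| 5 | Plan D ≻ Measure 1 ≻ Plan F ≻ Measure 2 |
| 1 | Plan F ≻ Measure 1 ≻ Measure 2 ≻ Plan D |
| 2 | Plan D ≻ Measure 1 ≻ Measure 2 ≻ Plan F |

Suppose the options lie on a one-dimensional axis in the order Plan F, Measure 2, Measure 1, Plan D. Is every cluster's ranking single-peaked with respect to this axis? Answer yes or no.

Axis positions: Plan F=1, Measure 2=2, Measure 1=3, Plan D=4.
Cluster 1: ranking walks positions 2-4-1-3; Plan D is ranked above Measure 1 even though Measure 1 lies between Plan D and the peak Measure 2 on the axis — preferences dip and rise again. Not single-peaked.
Cluster 2 (peak Measure 1 at position 3): ranking walks positions 3-2-4-1, expanding outward from the peak — single-peaked.
Cluster 3 (peak Measure 2 at position 2): ranking walks positions 2-3-1-4, expanding outward from the peak — single-peaked.
Cluster 4: ranking walks positions 4-3-1-2; Plan F is ranked above Measure 2 even though Measure 2 lies between Plan F and the peak Plan D on the axis — preferences dip and rise again. Not single-peaked.
Cluster 5: ranking walks positions 1-3-2-4; Measure 1 is ranked above Measure 2 even though Measure 2 lies between Measure 1 and the peak Plan F on the axis — preferences dip and rise again. Not single-peaked.
Cluster 6 (peak Plan D at position 4): ranking walks positions 4-3-2-1, expanding outward from the peak — single-peaked.
Cluster 1 violates single-peakedness, so the profile is not single-peaked on this axis.

no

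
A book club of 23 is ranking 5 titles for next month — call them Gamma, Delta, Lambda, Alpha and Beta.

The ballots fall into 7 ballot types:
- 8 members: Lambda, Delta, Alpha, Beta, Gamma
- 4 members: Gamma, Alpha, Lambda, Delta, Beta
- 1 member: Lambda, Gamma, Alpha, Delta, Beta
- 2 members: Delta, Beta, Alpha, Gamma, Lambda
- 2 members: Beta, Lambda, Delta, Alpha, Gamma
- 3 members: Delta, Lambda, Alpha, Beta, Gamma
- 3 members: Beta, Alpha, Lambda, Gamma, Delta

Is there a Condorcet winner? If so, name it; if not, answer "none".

Lambda

Head-to-head results (23 members):
Gamma–Delta: Delta 15–8.
Gamma vs Lambda: Lambda, 17–6.
Gamma–Alpha: Alpha 18–5.
Gamma vs Beta: Beta wins 18–5.
Delta–Lambda: Lambda 18–5.
Delta vs Alpha: Delta wins 15–8.
Delta–Beta: Delta 18–5.
Lambda vs Alpha: Lambda, 14–9.
Lambda vs Beta: Lambda wins 16–7.
Alpha vs Beta: Alpha, 16–7.
Lambda defeats every rival head-to-head and is the Condorcet winner.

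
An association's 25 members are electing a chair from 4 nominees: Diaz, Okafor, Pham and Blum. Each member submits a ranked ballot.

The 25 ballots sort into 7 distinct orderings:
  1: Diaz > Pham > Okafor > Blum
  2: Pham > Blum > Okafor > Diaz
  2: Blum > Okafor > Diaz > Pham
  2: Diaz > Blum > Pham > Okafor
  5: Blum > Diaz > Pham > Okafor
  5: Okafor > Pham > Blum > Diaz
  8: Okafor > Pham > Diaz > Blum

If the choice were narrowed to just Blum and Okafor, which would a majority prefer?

Okafor

Ballots ranking Blum above Okafor: 2 + 2 + 2 + 5 = 11.
Ballots ranking Okafor above Blum: 25 − 11 = 14.
Okafor wins the head-to-head 14–11.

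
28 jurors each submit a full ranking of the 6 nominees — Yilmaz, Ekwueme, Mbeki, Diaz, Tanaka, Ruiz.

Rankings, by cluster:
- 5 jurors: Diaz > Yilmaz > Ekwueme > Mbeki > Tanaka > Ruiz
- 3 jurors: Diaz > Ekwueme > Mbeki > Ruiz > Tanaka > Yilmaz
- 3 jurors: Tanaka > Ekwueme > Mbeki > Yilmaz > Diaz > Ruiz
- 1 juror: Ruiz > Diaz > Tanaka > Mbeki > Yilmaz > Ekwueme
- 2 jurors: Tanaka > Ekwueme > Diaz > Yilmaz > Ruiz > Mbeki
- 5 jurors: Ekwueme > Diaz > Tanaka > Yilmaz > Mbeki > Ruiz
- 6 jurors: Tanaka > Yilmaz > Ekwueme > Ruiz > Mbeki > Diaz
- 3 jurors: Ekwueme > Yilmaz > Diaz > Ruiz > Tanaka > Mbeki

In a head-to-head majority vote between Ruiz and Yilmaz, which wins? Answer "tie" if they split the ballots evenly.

Ballots ranking Ruiz above Yilmaz: 3 + 1 = 4.
Ballots ranking Yilmaz above Ruiz: 28 − 4 = 24.
Yilmaz wins the head-to-head 24–4.

Yilmaz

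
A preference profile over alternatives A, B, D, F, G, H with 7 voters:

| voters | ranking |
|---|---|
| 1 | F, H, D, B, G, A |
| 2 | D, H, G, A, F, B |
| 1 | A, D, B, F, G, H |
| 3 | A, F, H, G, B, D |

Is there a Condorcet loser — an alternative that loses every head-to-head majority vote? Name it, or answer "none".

Head-to-head results (7 voters):
A vs B: A wins 6–1.
A vs D: A, 4–3.
A vs F: A wins 6–1.
A–G: A 4–3.
A vs H: 1+3 = 4 for A, 3 for H — A by 4–3.
B vs D: B preferred on 3 ballots; D wins 4–3.
B vs F: 1 for B, 6 for F — F by 6–1.
B vs G: B preferred on 1+1 = 2 ballots; G wins 5–2.
B vs H: B is ranked higher on 1 ballot, H on 6. H wins 6–1.
D vs F: F, 4–3.
D vs G: D, 4–3.
D vs H: H, 4–3.
F–G: F 5–2.
F vs H: F, 5–2.
G vs H: 1 for G, 6 for H — H by 6–1.
B loses to every other alternative — it is the Condorcet loser.

B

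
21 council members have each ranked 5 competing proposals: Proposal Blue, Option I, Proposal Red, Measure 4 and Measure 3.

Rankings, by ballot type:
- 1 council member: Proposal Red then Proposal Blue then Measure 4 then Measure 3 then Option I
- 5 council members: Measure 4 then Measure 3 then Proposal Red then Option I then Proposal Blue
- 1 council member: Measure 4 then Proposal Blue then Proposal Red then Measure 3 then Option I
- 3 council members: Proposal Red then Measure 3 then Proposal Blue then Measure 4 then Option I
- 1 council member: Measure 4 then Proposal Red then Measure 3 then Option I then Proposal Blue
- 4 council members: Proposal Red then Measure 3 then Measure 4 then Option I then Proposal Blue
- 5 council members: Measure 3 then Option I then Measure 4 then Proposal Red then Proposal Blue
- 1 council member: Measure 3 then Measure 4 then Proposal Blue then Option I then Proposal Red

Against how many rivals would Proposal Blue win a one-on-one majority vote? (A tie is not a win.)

0

Proposal Blue against each rival (21 council members):
Proposal Blue vs Option I: Option I, 15–6.
Proposal Blue vs Proposal Red: 1+1 = 2 for Proposal Blue, 19 for Proposal Red — Proposal Red by 19–2.
Proposal Blue vs Measure 4: 4 to 17, Measure 4.
Proposal Blue vs Measure 3: Measure 3 wins 19–2.
Proposal Blue beats no one; loses to Option I, Proposal Red, Measure 4, Measure 3 — 0 pairwise wins.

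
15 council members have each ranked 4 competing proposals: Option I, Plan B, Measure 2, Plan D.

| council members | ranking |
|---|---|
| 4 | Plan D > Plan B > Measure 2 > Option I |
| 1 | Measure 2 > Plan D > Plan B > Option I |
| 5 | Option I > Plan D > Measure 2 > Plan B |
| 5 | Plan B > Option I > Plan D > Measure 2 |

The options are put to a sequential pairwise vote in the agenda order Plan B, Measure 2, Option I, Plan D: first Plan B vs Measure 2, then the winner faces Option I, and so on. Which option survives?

Plan D

Round 1: Plan B vs Measure 2 — 9–6, Plan B advances.
Round 2: Plan B vs Option I — 10–5, Plan B advances.
Round 3: Plan B vs Plan D — 5–10, Plan D advances.
Plan D survives the agenda.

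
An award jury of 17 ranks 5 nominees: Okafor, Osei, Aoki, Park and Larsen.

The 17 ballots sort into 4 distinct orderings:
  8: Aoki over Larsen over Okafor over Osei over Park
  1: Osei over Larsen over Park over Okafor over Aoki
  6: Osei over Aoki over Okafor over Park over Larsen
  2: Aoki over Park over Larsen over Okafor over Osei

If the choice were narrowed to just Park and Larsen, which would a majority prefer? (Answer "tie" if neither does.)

Larsen

Ballots ranking Park above Larsen: 6 + 2 = 8.
Ballots ranking Larsen above Park: 17 − 8 = 9.
Larsen wins the head-to-head 9–8.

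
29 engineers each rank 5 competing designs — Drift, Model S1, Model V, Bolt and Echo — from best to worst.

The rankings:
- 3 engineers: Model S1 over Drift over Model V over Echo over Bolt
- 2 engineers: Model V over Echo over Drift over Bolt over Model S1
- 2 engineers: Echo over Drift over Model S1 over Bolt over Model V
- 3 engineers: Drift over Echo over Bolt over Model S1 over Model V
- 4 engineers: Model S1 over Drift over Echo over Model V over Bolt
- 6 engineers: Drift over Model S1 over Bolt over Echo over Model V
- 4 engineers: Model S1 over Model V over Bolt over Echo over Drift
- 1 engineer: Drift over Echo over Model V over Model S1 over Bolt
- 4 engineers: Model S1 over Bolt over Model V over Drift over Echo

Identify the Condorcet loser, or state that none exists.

Model V

Pairwise majorities:
Drift vs Model S1: 2+2+3+6+1 = 14 for Drift, 15 for Model S1 — Model S1 by 15–14.
Drift vs Model V: Drift is ranked higher on 3+2+3+4+6+1 = 19 ballots, Model V on 10. Drift wins 19–10.
Drift vs Bolt: Drift wins 21–8.
Drift vs Echo: Drift is ranked higher on 3+3+4+6+1+4 = 21 ballots, Echo on 8. Drift wins 21–8.
Model S1 vs Model V: Model S1 is ranked higher on 26 ballots, Model V on 3. Model S1 wins 26–3.
Model S1 vs Bolt: Model S1 is ranked higher on 24 ballots, Bolt on 5. Model S1 wins 24–5.
Model S1 vs Echo: Model S1, 21–8.
Model V vs Bolt: Bolt wins 15–14.
Model V vs Echo: Echo, 16–13.
Bolt–Echo: Echo 15–14.
Only Model V has no wins; Model V is the Condorcet loser.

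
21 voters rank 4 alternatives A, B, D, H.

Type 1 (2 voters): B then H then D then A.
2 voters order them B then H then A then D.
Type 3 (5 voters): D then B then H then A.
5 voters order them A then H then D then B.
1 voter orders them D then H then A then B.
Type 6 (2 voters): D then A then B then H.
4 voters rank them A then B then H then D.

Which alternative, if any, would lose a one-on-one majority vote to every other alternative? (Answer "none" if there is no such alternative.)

Head-to-head results (21 voters):
A–B: A 12–9.
A vs D: A, 11–10.
A vs H: A is ranked higher on 5+2+4 = 11 ballots, H on 10. A wins 11–10.
B vs D: B preferred on 2+2+4 = 8 ballots; D wins 13–8.
B–H: B 15–6.
D vs H: 5+1+2 = 8 for D, 13 for H — H by 13–8.
No alternative is winless: A beats B; B beats H; D beats B; H beats D. There is no Condorcet loser.

none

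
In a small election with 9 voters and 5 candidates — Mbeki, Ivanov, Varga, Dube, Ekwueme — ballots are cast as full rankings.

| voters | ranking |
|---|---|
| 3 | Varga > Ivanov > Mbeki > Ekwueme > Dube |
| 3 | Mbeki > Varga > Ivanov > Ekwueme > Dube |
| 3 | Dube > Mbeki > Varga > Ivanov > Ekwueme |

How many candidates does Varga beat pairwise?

3

Varga against each rival (9 voters):
Varga vs Mbeki: Mbeki wins 6–3.
Varga vs Ivanov: 3+3+3 = 9 for Varga, 0 for Ivanov — Varga by 9–0.
Varga vs Dube: Varga, 6–3.
Varga–Ekwueme: Varga 9–0.
Varga beats Ivanov, Dube, Ekwueme; loses to Mbeki — 3 pairwise wins.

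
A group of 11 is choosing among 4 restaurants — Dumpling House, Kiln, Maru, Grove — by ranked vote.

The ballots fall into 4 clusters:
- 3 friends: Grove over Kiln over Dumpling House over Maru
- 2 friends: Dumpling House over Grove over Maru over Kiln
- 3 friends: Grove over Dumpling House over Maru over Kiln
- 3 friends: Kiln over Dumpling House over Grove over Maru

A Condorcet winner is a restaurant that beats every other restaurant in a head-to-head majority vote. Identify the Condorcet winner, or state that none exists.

Grove

Head-to-head results (11 friends):
Dumpling House vs Kiln: Dumpling House is ranked higher on 2+3 = 5 ballots, Kiln on 6. Kiln wins 6–5.
Dumpling House vs Maru: 3+2+3+3 = 11 for Dumpling House, 0 for Maru — Dumpling House by 11–0.
Dumpling House vs Grove: Dumpling House preferred on 2+3 = 5 ballots; Grove wins 6–5.
Kiln vs Maru: Kiln preferred on 3+3 = 6 ballots; Kiln wins 6–5.
Kiln vs Grove: 3 to 8, Grove.
Maru vs Grove: Maru is ranked higher on 0 ballots, Grove on 11. Grove wins 11–0.
Grove beats each of Dumpling House, Kiln, Maru — Grove is the Condorcet winner.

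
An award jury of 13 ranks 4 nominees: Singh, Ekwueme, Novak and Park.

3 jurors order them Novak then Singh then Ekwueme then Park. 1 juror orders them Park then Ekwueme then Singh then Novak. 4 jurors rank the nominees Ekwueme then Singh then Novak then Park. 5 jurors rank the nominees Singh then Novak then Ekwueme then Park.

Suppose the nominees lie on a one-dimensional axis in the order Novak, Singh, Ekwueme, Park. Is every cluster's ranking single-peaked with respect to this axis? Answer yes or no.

yes

Axis positions: Novak=1, Singh=2, Ekwueme=3, Park=4.
Cluster 1 (peak Novak at position 1): ranking walks positions 1-2-3-4, expanding outward from the peak — single-peaked.
Cluster 2 (peak Park at position 4): ranking walks positions 4-3-2-1, expanding outward from the peak — single-peaked.
Cluster 3 (peak Ekwueme at position 3): ranking walks positions 3-2-1-4, expanding outward from the peak — single-peaked.
Cluster 4 (peak Singh at position 2): ranking walks positions 2-1-3-4, expanding outward from the peak — single-peaked.
Every ranking is single-peaked on this axis.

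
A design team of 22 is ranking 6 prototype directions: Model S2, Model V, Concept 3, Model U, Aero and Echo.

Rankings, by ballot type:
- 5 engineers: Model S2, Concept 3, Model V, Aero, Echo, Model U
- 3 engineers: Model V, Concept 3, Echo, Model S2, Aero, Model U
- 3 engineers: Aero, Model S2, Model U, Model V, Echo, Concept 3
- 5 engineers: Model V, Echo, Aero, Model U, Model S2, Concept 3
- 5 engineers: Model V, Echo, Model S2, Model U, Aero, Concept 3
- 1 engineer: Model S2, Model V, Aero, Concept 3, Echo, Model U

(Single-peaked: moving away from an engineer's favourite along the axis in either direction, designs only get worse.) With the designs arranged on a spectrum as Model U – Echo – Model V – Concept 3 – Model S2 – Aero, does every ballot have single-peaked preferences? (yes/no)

Axis positions: Model U=1, Echo=2, Model V=3, Concept 3=4, Model S2=5, Aero=6.
Ballot type 1 (peak Model S2 at position 5): ranking walks positions 5-4-3-6-2-1, expanding outward from the peak — single-peaked.
Ballot type 2 (peak Model V at position 3): ranking walks positions 3-4-2-5-6-1, expanding outward from the peak — single-peaked.
Ballot type 3: ranking walks positions 6-5-1-3-2-4; Model U is ranked above Concept 3 even though Concept 3 lies between Model U and the peak Aero on the axis — preferences dip and rise again. Not single-peaked.
Ballot type 4: ranking walks positions 3-2-6-1-5-4; Aero is ranked above Concept 3 even though Concept 3 lies between Aero and the peak Model V on the axis — preferences dip and rise again. Not single-peaked.
Ballot type 5: ranking walks positions 3-2-5-1-6-4; Model S2 is ranked above Concept 3 even though Concept 3 lies between Model S2 and the peak Model V on the axis — preferences dip and rise again. Not single-peaked.
Ballot type 6: ranking walks positions 5-3-6-4-2-1; Model V is ranked above Concept 3 even though Concept 3 lies between Model V and the peak Model S2 on the axis — preferences dip and rise again. Not single-peaked.
Ballot type 3 violates single-peakedness, so the profile is not single-peaked on this axis.

no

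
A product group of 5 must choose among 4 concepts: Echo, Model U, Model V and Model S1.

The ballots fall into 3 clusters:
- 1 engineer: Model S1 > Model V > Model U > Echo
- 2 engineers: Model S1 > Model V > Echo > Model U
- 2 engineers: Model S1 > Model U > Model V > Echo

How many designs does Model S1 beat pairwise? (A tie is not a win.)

Model S1 against each rival (5 engineers):
Model S1 vs Echo: Model S1, 5–0.
Model S1 vs Model U: Model S1 preferred on 1+2+2 = 5 ballots; Model S1 wins 5–0.
Model S1 vs Model V: Model S1 wins 5–0.
Model S1 beats Echo, Model U, Model V — 3 pairwise wins.

3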